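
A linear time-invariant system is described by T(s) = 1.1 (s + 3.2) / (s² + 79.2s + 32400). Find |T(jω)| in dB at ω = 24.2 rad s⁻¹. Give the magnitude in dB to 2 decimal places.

-61.49 dB

|j24.2 + 3.2| = √(24.2² + 3.2²) = 24.41
|(j24.2)² + 79.2(j24.2) + 32400| = |31814 + j1916.6| = 3.187e+04
|T(j24.2)| = 1.1 × 24.41 / 3.187e+04 = 0.00084249
20 log₁₀(0.00084249) = -61.489 dB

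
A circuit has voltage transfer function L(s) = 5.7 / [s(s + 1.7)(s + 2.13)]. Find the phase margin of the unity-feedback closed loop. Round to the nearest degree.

Gain crossover: |L(jω)| = 1 at ω ≈ 1.15 rad/sec.
∠L(j1.15) = −90° − arctan(1.15/1.7) − arctan(1.15/2.13) ≈ -152.37°
PM = 180° + (-152.37°) = 27.63°

28 deg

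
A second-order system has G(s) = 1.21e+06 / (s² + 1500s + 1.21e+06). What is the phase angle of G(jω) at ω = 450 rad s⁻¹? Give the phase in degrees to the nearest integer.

∠[(j450)² + 1500(j450) + 1.21e+06] = ∠[1.0075e+06 + j6.75e+05] = 33.82°
∠G(j450) = −33.82° = -33.82°

-34°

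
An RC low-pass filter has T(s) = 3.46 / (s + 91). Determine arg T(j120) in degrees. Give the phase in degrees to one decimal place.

-52.8°

∠(j120 + 91) = arctan(120/91) = 52.83°
∠T(j120) = −52.83° = -52.83°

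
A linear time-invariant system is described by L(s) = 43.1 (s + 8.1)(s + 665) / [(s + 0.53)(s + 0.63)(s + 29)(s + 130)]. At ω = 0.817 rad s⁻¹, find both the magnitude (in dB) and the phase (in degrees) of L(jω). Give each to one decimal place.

|L| = 35.8 dB, ∠L = -105.5°

|j0.817 + 8.1| = √(0.817² + 8.1²) = 8.141
|j0.817 + 665| = √(0.817² + 665²) = 665
|j0.817 + 0.53| = √(0.817² + 0.53²) = 0.9739
|j0.817 + 0.63| = √(0.817² + 0.63²) = 1.032
|j0.817 + 29| = √(0.817² + 29²) = 29.01
|j0.817 + 130| = √(0.817² + 130²) = 130
|L(j0.817)| = 43.1 × 8.141 × 665 / (0.9739 × 1.032 × 29.01 × 130) = 61.577
20 log₁₀(61.577) = 35.79 dB
∠(j0.817 + 8.1) = arctan(0.817/8.1) = 5.76°
∠(j0.817 + 665) = arctan(0.817/665) = 0.07°
∠(j0.817 + 0.53) = arctan(0.817/0.53) = 57.03°
∠(j0.817 + 0.63) = arctan(0.817/0.63) = 52.36°
∠(j0.817 + 29) = arctan(0.817/29) = 1.61°
∠(j0.817 + 130) = arctan(0.817/130) = 0.36°
∠L(j0.817) = 5.76° + 0.07° − (57.03° + 52.36° + 1.61° + 0.36°) = -105.54°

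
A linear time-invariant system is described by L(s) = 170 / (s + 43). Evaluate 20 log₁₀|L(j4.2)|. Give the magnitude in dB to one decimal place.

11.9 dB

|j4.2 + 43| = √(4.2² + 43²) = 43.2
|L(j4.2)| = 170 / 43.2 = 3.9348
20 log₁₀(3.9348) = 11.90 dB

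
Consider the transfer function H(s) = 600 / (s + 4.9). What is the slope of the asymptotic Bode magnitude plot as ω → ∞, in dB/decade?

With 0 zeros and 1 pole, the high-frequency asymptotic slope is 20 × (0 − 1) = -20 dB/decade.

-20 dB/decade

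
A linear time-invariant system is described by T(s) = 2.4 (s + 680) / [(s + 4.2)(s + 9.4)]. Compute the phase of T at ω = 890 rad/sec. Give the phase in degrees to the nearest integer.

∠(j890 + 680) = arctan(890/680) = 52.62°
∠(j890 + 4.2) = arctan(890/4.2) = 89.73°
∠(j890 + 9.4) = arctan(890/9.4) = 89.39°
∠T(j890) = 52.62° − (89.73° + 89.39°) = -126.51°

-127°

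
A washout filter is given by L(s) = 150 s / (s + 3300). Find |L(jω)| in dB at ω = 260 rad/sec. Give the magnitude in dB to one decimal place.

|j260| = 260
|j260 + 3300| = √(260² + 3300²) = 3310
|L(j260)| = 150 × 260 / 3310 = 11.782
20 log₁₀(11.782) = 21.42 dB

21.4 dB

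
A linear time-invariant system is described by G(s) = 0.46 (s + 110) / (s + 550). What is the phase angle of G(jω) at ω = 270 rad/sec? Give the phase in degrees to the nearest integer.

42°

∠(j270 + 110) = arctan(270/110) = 67.83°
∠(j270 + 550) = arctan(270/550) = 26.15°
∠G(j270) = 67.83° − 26.15° = 41.69°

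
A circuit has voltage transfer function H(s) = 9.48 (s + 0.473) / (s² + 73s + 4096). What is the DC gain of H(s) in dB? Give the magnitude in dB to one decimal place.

-59.2 dB

H(0) = 9.48 × 0.473 / 4096 = 0.0010947
20 log₁₀(0.0010947) = -59.21 dB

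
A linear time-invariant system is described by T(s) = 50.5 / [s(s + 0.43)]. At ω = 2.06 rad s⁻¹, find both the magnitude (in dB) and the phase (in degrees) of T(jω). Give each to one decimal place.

|T| = 21.3 dB, ∠T = -168.2°

|j2.06 + 0.43| = √(2.06² + 0.43²) = 2.104
|j2.06| = 2.06
|T(j2.06)| = 50.5 / (2.104 × 2.06) = 11.649
20 log₁₀(11.649) = 21.33 dB
∠(j2.06 + 0.43) = arctan(2.06/0.43) = 78.21°
∠(j2.06) = 90.00°
∠T(j2.06) = − (78.21° + 90.00°) = -168.21°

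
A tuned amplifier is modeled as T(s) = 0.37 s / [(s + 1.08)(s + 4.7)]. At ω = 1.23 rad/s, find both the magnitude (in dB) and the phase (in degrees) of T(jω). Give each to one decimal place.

|T| = -24.8 dB, ∠T = 26.6°

|j1.23| = 1.23
|j1.23 + 1.08| = √(1.23² + 1.08²) = 1.637
|j1.23 + 4.7| = √(1.23² + 4.7²) = 4.858
|T(j1.23)| = 0.37 × 1.23 / (1.637 × 4.858) = 0.057229
20 log₁₀(0.057229) = -24.85 dB
∠(j1.23) = 90.00°
∠(j1.23 + 1.08) = arctan(1.23/1.08) = 48.72°
∠(j1.23 + 4.7) = arctan(1.23/4.7) = 14.67°
∠T(j1.23) = 90.00° − (48.72° + 14.67°) = 26.62°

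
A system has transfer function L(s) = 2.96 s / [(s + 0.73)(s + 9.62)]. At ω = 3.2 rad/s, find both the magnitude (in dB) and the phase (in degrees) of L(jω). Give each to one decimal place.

|j3.2| = 3.2
|j3.2 + 0.73| = √(3.2² + 0.73²) = 3.282
|j3.2 + 9.62| = √(3.2² + 9.62²) = 10.14
|L(j3.2)| = 2.96 × 3.2 / (3.282 × 10.14) = 0.28465
20 log₁₀(0.28465) = -10.91 dB
∠(j3.2) = 90.00°
∠(j3.2 + 0.73) = arctan(3.2/0.73) = 77.15°
∠(j3.2 + 9.62) = arctan(3.2/9.62) = 18.40°
∠L(j3.2) = 90.00° − (77.15° + 18.40°) = -5.55°

|L| = -10.9 dB, ∠L = -5.5°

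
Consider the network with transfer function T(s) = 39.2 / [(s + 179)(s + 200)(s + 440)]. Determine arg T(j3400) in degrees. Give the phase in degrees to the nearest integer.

∠(j3400 + 179) = arctan(3400/179) = 86.99°
∠(j3400 + 200) = arctan(3400/200) = 86.63°
∠(j3400 + 440) = arctan(3400/440) = 82.63°
∠T(j3400) = − (86.99° + 86.63° + 82.63°) = -256.25°

-256°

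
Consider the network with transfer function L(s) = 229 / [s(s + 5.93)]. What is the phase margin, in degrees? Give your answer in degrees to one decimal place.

Gain crossover: |L(jω)| = 1 at ω ≈ 14.6 rad/sec.
∠L(j14.6) = −90° − arctan(14.6/5.93) ≈ -157.84°
PM = 180° + (-157.84°) = 22.16°

22.2 deg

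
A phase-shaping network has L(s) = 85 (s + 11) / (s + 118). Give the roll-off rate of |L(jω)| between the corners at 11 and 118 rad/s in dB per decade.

20 dB/decade

In this band the factors already past their corner are: zero at 11; net slope = 20 dB/decade.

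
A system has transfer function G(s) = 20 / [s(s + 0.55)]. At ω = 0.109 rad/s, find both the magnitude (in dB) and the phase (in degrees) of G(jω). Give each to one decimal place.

|j0.109 + 0.55| = √(0.109² + 0.55²) = 0.5607
|j0.109| = 0.109
|G(j0.109)| = 20 / (0.5607 × 0.109) = 327.25
20 log₁₀(327.25) = 50.30 dB
∠(j0.109 + 0.55) = arctan(0.109/0.55) = 11.21°
∠(j0.109) = 90.00°
∠G(j0.109) = − (11.21° + 90.00°) = -101.21°

|G| = 50.3 dB, ∠G = -101.2°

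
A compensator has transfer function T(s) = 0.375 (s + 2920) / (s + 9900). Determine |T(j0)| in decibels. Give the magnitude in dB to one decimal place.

T(0) = 0.375 × 2920 / 9900 = 0.11061
20 log₁₀(0.11061) = -19.12 dB

-19.1 dB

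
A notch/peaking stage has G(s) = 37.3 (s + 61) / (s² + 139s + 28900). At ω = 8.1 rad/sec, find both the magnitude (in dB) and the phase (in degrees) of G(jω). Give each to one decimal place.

|G| = -22.0 dB, ∠G = 5.3 deg

|j8.1 + 61| = √(8.1² + 61²) = 61.54
|(j8.1)² + 139(j8.1) + 28900| = |28834 + j1125.9| = 2.886e+04
|G(j8.1)| = 37.3 × 61.54 / 2.886e+04 = 0.079541
20 log₁₀(0.079541) = -21.99 dB
∠(j8.1 + 61) = arctan(8.1/61) = 7.56°
∠[(j8.1)² + 139(j8.1) + 28900] = ∠[28834 + j1125.9] = 2.24°
∠G(j8.1) = 7.56° − 2.24° = 5.33°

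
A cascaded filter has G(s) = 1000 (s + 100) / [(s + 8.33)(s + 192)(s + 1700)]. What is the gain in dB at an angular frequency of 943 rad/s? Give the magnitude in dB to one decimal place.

-65.4 dB

|j943 + 100| = √(943² + 100²) = 948.3
|j943 + 8.33| = √(943² + 8.33²) = 943
|j943 + 192| = √(943² + 192²) = 962.3
|j943 + 1700| = √(943² + 1700²) = 1944
|G(j943)| = 1000 × 948.3 / (943 × 962.3 × 1944) = 0.0005375
20 log₁₀(0.0005375) = -65.39 dB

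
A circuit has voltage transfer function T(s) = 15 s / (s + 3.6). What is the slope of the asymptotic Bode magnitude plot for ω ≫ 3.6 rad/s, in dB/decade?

0 dB/decade

With 1 zero and 1 pole, the high-frequency asymptotic slope is 20 × (1 − 1) = 0 dB/decade.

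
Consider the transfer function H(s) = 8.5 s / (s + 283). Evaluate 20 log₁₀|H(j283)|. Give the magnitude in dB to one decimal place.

|j283| = 283
|j283 + 283| = √(283² + 283²) = 400.2
|H(j283)| = 8.5 × 283 / 400.2 = 6.0104
20 log₁₀(6.0104) = 15.58 dB

15.6 dB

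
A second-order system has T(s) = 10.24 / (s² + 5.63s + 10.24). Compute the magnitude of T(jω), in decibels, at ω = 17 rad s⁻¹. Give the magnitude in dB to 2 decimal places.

|(j17)² + 5.63(j17) + 10.24| = |-278.76 + j95.71| = 294.7
|T(j17)| = 10.24 / 294.7 = 0.034743
20 log₁₀(0.034743) = -29.183 dB

-29.18 dB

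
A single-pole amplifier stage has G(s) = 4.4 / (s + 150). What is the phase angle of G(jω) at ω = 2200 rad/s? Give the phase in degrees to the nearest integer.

∠(j2200 + 150) = arctan(2200/150) = 86.10°
∠G(j2200) = −86.10° = -86.10°

-86 deg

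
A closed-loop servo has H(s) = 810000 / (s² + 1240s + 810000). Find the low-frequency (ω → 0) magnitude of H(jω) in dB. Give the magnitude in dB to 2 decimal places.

0.00 dB

H(0) = 810000 / 810000 = 1
20 log₁₀(1) = 0.000 dB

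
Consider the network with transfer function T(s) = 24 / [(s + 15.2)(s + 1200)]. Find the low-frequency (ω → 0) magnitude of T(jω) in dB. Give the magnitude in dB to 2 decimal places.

-57.62 dB

T(0) = 24 / (15.2 × 1200) = 0.0013158
20 log₁₀(0.0013158) = -57.616 dB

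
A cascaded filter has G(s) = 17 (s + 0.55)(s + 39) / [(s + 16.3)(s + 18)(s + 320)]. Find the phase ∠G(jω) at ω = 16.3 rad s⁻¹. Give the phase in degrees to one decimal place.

∠(j16.3 + 0.55) = arctan(16.3/0.55) = 88.07°
∠(j16.3 + 39) = arctan(16.3/39) = 22.68°
∠(j16.3 + 16.3) = arctan(16.3/16.3) = 45.00°
∠(j16.3 + 18) = arctan(16.3/18) = 42.16°
∠(j16.3 + 320) = arctan(16.3/320) = 2.92°
∠G(j16.3) = 88.07° + 22.68° − (45.00° + 42.16° + 2.92°) = 20.67°

20.7°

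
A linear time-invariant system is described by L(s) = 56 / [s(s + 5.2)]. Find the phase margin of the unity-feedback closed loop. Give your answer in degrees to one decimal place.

Gain crossover: |L(jω)| = 1 at ω ≈ 6.64 rad/s.
∠L(j6.64) = −90° − arctan(6.64/5.2) ≈ -141.93°
PM = 180° + (-141.93°) = 38.07°

38.1°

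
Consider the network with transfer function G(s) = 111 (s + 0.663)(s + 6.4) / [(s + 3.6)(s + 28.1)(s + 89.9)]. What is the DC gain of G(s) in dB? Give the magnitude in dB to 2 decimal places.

G(0) = 111 × 0.663 × 6.4 / (3.6 × 28.1 × 89.9) = 0.05179
20 log₁₀(0.05179) = -25.715 dB

-25.72 dB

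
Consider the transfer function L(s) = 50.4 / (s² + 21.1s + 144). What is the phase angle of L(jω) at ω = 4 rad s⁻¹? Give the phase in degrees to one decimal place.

-33.4 deg

∠[(j4)² + 21.1(j4) + 144] = ∠[128 + j84.4] = 33.40°
∠L(j4) = −33.40° = -33.40°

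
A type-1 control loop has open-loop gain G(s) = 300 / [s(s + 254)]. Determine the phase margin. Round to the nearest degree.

Gain crossover: |G(jω)| = 1 at ω ≈ 1.18 rad s⁻¹.
∠G(j1.18) = −90° − arctan(1.18/254) ≈ -90.27°
PM = 180° + (-90.27°) = 89.73°

90°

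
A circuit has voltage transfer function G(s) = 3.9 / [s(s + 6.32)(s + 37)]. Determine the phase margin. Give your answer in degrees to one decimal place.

89.8°

Gain crossover: |G(jω)| = 1 at ω ≈ 0.0167 rad/s.
∠G(j0.0167) = −90° − arctan(0.0167/6.32) − arctan(0.0167/37) ≈ -90.18°
PM = 180° + (-90.18°) = 89.82°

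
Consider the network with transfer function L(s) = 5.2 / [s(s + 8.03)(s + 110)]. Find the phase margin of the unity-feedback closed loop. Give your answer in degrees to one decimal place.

Gain crossover: |L(jω)| = 1 at ω ≈ 0.00589 rad/sec.
∠L(j0.00589) = −90° − arctan(0.00589/8.03) − arctan(0.00589/110) ≈ -90.05°
PM = 180° + (-90.05°) = 89.95°

90.0°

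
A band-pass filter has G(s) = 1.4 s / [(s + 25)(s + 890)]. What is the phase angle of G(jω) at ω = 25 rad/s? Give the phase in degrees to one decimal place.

∠(j25) = 90.00°
∠(j25 + 25) = arctan(25/25) = 45.00°
∠(j25 + 890) = arctan(25/890) = 1.61°
∠G(j25) = 90.00° − (45.00° + 1.61°) = 43.39°

43.4 deg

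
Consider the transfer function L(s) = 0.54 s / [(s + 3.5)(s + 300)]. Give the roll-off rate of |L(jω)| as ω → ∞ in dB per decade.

With 1 zero and 2 poles, the high-frequency asymptotic slope is 20 × (1 − 2) = -20 dB/decade.

-20 dB/decade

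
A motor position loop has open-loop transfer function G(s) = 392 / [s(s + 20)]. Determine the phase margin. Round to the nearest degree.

Gain crossover: |G(jω)| = 1 at ω ≈ 15.5 rad/s.
∠G(j15.5) = −90° − arctan(15.5/20) ≈ -127.77°
PM = 180° + (-127.77°) = 52.23°

52°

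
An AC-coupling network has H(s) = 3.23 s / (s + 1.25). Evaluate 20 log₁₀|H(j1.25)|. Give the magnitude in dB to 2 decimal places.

7.17 dB

|j1.25| = 1.25
|j1.25 + 1.25| = √(1.25² + 1.25²) = 1.768
|H(j1.25)| = 3.23 × 1.25 / 1.768 = 2.284
20 log₁₀(2.284) = 7.174 dB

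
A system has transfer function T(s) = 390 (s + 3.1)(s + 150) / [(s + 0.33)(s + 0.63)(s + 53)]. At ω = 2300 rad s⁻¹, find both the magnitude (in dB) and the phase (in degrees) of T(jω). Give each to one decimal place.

|T| = -15.4 dB, ∠T = -92.5°

|j2300 + 3.1| = √(2300² + 3.1²) = 2300
|j2300 + 150| = √(2300² + 150²) = 2305
|j2300 + 0.33| = √(2300² + 0.33²) = 2300
|j2300 + 0.63| = √(2300² + 0.63²) = 2300
|j2300 + 53| = √(2300² + 53²) = 2301
|T(j2300)| = 390 × 2300 × 2305 / (2300 × 2300 × 2301) = 0.16988
20 log₁₀(0.16988) = -15.40 dB
∠(j2300 + 3.1) = arctan(2300/3.1) = 89.92°
∠(j2300 + 150) = arctan(2300/150) = 86.27°
∠(j2300 + 0.33) = arctan(2300/0.33) = 89.99°
∠(j2300 + 0.63) = arctan(2300/0.63) = 89.98°
∠(j2300 + 53) = arctan(2300/53) = 88.68°
∠T(j2300) = 89.92° + 86.27° − (89.99° + 89.98° + 88.68°) = -92.46°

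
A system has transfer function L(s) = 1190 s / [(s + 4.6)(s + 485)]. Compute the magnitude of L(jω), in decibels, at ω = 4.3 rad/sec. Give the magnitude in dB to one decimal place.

4.5 dB

|j4.3| = 4.3
|j4.3 + 4.6| = √(4.3² + 4.6²) = 6.297
|j4.3 + 485| = √(4.3² + 485²) = 485
|L(j4.3)| = 1190 × 4.3 / (6.297 × 485) = 1.6755
20 log₁₀(1.6755) = 4.48 dB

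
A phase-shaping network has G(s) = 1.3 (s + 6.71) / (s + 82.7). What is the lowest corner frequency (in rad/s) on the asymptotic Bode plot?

6.71 rad/s

Break frequencies occur at each pole and zero magnitude: 6.71 rad/s, 82.7 rad/s.
The lowest is 6.71 rad/s.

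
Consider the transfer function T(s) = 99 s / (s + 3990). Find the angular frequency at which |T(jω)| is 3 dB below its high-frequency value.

3990 rad/sec

For a single-pole high-pass, the −3 dB point is at the pole: ω = 3990 rad/sec.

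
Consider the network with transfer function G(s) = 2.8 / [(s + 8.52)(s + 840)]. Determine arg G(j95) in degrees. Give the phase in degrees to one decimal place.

-91.3°

∠(j95 + 8.52) = arctan(95/8.52) = 84.88°
∠(j95 + 840) = arctan(95/840) = 6.45°
∠G(j95) = − (84.88° + 6.45°) = -91.33°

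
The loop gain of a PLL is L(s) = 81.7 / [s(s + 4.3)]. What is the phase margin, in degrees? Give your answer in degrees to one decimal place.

26.7°

Gain crossover: |L(jω)| = 1 at ω ≈ 8.54 rad/s.
∠L(j8.54) = −90° − arctan(8.54/4.3) ≈ -153.28°
PM = 180° + (-153.28°) = 26.72°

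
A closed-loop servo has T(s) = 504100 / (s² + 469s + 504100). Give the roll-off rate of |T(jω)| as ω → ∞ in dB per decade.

With 0 zeros and 2 poles, the high-frequency asymptotic slope is 20 × (0 − 2) = -40 dB/decade.

-40 dB/decade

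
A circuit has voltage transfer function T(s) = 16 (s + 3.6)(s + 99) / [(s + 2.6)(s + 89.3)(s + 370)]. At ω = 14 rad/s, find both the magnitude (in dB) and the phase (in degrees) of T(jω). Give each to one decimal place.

|j14 + 3.6| = √(14² + 3.6²) = 14.46
|j14 + 99| = √(14² + 99²) = 99.98
|j14 + 2.6| = √(14² + 2.6²) = 14.24
|j14 + 89.3| = √(14² + 89.3²) = 90.39
|j14 + 370| = √(14² + 370²) = 370.3
|T(j14)| = 16 × 14.46 × 99.98 / (14.24 × 90.39 × 370.3) = 0.048524
20 log₁₀(0.048524) = -26.28 dB
∠(j14 + 3.6) = arctan(14/3.6) = 75.58°
∠(j14 + 99) = arctan(14/99) = 8.05°
∠(j14 + 2.6) = arctan(14/2.6) = 79.48°
∠(j14 + 89.3) = arctan(14/89.3) = 8.91°
∠(j14 + 370) = arctan(14/370) = 2.17°
∠T(j14) = 75.58° + 8.05° − (79.48° + 8.91° + 2.17°) = -6.93°

|T| = -26.3 dB, ∠T = -6.9 deg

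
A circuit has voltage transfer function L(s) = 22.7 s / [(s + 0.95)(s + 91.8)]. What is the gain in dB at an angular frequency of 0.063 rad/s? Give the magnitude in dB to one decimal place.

|j0.063| = 0.063
|j0.063 + 0.95| = √(0.063² + 0.95²) = 0.9521
|j0.063 + 91.8| = √(0.063² + 91.8²) = 91.8
|L(j0.063)| = 22.7 × 0.063 / (0.9521 × 91.8) = 0.016362
20 log₁₀(0.016362) = -35.72 dB

-35.7 dB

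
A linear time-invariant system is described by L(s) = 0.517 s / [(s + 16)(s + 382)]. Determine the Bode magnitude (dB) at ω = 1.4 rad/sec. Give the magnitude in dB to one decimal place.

-78.6 dB

|j1.4| = 1.4
|j1.4 + 16| = √(1.4² + 16²) = 16.06
|j1.4 + 382| = √(1.4² + 382²) = 382
|L(j1.4)| = 0.517 × 1.4 / (16.06 × 382) = 0.00011797
20 log₁₀(0.00011797) = -78.56 dB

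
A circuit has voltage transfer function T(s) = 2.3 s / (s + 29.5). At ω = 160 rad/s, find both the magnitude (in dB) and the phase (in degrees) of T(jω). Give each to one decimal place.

|T| = 7.1 dB, ∠T = 10.4°

|j160| = 160
|j160 + 29.5| = √(160² + 29.5²) = 162.7
|T(j160)| = 2.3 × 160 / 162.7 = 2.2619
20 log₁₀(2.2619) = 7.09 dB
∠(j160) = 90.00°
∠(j160 + 29.5) = arctan(160/29.5) = 79.55°
∠T(j160) = 90.00° − 79.55° = 10.45°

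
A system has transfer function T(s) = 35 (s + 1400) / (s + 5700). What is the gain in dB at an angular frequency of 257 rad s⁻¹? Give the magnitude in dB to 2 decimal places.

18.82 dB

|j257 + 1400| = √(257² + 1400²) = 1423
|j257 + 5700| = √(257² + 5700²) = 5706
|T(j257)| = 35 × 1423 / 5706 = 8.7313
20 log₁₀(8.7313) = 18.822 dB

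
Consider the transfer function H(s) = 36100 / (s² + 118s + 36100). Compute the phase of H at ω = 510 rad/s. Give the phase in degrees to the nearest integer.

-165 deg

∠[(j510)² + 118(j510) + 36100] = ∠[-2.24e+05 + j60180] = 164.96°
∠H(j510) = −164.96° = -164.96°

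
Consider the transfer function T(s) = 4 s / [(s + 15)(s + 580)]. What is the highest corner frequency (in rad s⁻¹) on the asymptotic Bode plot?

580 rad s⁻¹

Break frequencies occur at each pole and zero magnitude: 15 rad s⁻¹, 580 rad s⁻¹.
The highest is 580 rad s⁻¹.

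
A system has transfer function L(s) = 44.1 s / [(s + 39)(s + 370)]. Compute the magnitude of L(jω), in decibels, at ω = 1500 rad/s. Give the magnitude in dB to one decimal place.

|j1500| = 1500
|j1500 + 39| = √(1500² + 39²) = 1501
|j1500 + 370| = √(1500² + 370²) = 1545
|L(j1500)| = 44.1 × 1500 / (1501 × 1545) = 0.028535
20 log₁₀(0.028535) = -30.89 dB

-30.9 dB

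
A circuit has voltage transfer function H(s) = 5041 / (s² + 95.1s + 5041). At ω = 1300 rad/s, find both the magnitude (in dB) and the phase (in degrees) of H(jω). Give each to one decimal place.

|H| = -50.5 dB, ∠H = -175.8°

|(j1300)² + 95.1(j1300) + 5041| = |-1.685e+06 + j1.2363e+05| = 1.689e+06
|H(j1300)| = 5041 / 1.689e+06 = 0.0029837
20 log₁₀(0.0029837) = -50.50 dB
∠[(j1300)² + 95.1(j1300) + 5041] = ∠[-1.685e+06 + j1.2363e+05] = 175.80°
∠H(j1300) = −175.80° = -175.80°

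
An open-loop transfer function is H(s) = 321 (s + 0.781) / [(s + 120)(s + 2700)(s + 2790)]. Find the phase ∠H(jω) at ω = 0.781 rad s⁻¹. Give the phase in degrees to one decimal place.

44.6 deg

∠(j0.781 + 0.781) = arctan(0.781/0.781) = 45.00°
∠(j0.781 + 120) = arctan(0.781/120) = 0.37°
∠(j0.781 + 2700) = arctan(0.781/2700) = 0.02°
∠(j0.781 + 2790) = arctan(0.781/2790) = 0.02°
∠H(j0.781) = 45.00° − (0.37° + 0.02° + 0.02°) = 44.59°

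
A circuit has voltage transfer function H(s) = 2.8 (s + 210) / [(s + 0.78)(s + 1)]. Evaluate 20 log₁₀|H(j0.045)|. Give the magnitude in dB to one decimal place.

|j0.045 + 210| = √(0.045² + 210²) = 210
|j0.045 + 0.78| = √(0.045² + 0.78²) = 0.7813
|j0.045 + 1| = √(0.045² + 1²) = 1.001
|H(j0.045)| = 2.8 × 210 / (0.7813 × 1.001) = 751.83
20 log₁₀(751.83) = 57.52 dB

57.5 dB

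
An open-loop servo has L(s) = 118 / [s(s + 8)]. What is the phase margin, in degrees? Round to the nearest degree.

40 deg

Gain crossover: |L(jω)| = 1 at ω ≈ 9.5 rad s⁻¹.
∠L(j9.5) = −90° − arctan(9.5/8) ≈ -139.90°
PM = 180° + (-139.90°) = 40.10°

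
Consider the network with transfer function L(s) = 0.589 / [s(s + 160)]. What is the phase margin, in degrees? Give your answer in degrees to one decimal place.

Gain crossover: |L(jω)| = 1 at ω ≈ 0.00368 rad/s.
∠L(j0.00368) = −90° − arctan(0.00368/160) ≈ -90.00°
PM = 180° + (-90.00°) = 90.00°

90.0°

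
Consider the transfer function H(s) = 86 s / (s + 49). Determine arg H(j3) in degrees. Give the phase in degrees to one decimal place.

86.5°

∠(j3) = 90.00°
∠(j3 + 49) = arctan(3/49) = 3.50°
∠H(j3) = 90.00° − 3.50° = 86.50°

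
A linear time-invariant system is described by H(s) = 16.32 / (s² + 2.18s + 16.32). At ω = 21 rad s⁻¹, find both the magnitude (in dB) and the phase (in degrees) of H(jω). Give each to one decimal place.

|H| = -28.4 dB, ∠H = -173.8 deg

|(j21)² + 2.18(j21) + 16.32| = |-424.68 + j45.78| = 427.1
|H(j21)| = 16.32 / 427.1 = 0.038208
20 log₁₀(0.038208) = -28.36 dB
∠[(j21)² + 2.18(j21) + 16.32] = ∠[-424.68 + j45.78] = 173.85°
∠H(j21) = −173.85° = -173.85°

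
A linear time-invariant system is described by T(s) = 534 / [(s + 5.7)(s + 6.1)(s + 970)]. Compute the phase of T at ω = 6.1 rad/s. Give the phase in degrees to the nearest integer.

∠(j6.1 + 5.7) = arctan(6.1/5.7) = 46.94°
∠(j6.1 + 6.1) = arctan(6.1/6.1) = 45.00°
∠(j6.1 + 970) = arctan(6.1/970) = 0.36°
∠T(j6.1) = − (46.94° + 45.00° + 0.36°) = -92.30°

-92°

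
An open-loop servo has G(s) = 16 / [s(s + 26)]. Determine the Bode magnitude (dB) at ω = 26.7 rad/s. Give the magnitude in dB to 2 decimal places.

|j26.7 + 26| = √(26.7² + 26²) = 37.27
|j26.7| = 26.7
|G(j26.7)| = 16 / (37.27 × 26.7) = 0.01608
20 log₁₀(0.01608) = -35.875 dB

-35.87 dB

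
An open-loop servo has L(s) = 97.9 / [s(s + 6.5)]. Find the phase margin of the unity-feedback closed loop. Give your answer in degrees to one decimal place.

36.2 deg

Gain crossover: |L(jω)| = 1 at ω ≈ 8.89 rad/sec.
∠L(j8.89) = −90° − arctan(8.89/6.5) ≈ -143.83°
PM = 180° + (-143.83°) = 36.17°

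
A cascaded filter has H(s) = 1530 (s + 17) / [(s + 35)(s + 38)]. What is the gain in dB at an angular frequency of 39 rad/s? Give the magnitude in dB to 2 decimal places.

27.16 dB

|j39 + 17| = √(39² + 17²) = 42.54
|j39 + 35| = √(39² + 35²) = 52.4
|j39 + 38| = √(39² + 38²) = 54.45
|H(j39)| = 1530 × 42.54 / (52.4 × 54.45) = 22.812
20 log₁₀(22.812) = 27.163 dB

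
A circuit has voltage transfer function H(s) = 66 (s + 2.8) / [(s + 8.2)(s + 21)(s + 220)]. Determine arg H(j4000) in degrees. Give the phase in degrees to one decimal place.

-176.5°

∠(j4000 + 2.8) = arctan(4000/2.8) = 89.96°
∠(j4000 + 8.2) = arctan(4000/8.2) = 89.88°
∠(j4000 + 21) = arctan(4000/21) = 89.70°
∠(j4000 + 220) = arctan(4000/220) = 86.85°
∠H(j4000) = 89.96° − (89.88° + 89.70° + 86.85°) = -176.47°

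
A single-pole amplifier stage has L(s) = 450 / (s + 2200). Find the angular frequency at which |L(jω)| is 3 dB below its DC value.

For a single-pole low-pass, the −3 dB point is at the pole: ω = 2200 rad/sec.

2200 rad/sec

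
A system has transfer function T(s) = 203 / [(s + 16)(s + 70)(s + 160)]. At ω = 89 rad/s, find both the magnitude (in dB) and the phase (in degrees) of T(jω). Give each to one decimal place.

|T| = -79.3 dB, ∠T = -160.7 deg

|j89 + 16| = √(89² + 16²) = 90.43
|j89 + 70| = √(89² + 70²) = 113.2
|j89 + 160| = √(89² + 160²) = 183.1
|T(j89)| = 203 / (90.43 × 113.2 × 183.1) = 0.00010829
20 log₁₀(0.00010829) = -79.31 dB
∠(j89 + 16) = arctan(89/16) = 79.81°
∠(j89 + 70) = arctan(89/70) = 51.81°
∠(j89 + 160) = arctan(89/160) = 29.08°
∠T(j89) = − (79.81° + 51.81° + 29.08°) = -160.71°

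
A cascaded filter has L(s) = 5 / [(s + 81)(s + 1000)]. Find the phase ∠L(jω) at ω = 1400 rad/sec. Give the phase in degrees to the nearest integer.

-141°

∠(j1400 + 81) = arctan(1400/81) = 86.69°
∠(j1400 + 1000) = arctan(1400/1000) = 54.46°
∠L(j1400) = − (86.69° + 54.46°) = -141.15°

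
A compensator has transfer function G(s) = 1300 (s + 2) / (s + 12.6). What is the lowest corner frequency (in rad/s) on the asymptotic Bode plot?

2 rad/s

Break frequencies occur at each pole and zero magnitude: 2 rad/s, 12.6 rad/s.
The lowest is 2 rad/s.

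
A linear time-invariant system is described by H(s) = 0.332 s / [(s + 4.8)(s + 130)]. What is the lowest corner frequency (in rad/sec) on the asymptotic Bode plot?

Break frequencies occur at each pole and zero magnitude: 4.8 rad/sec, 130 rad/sec.
The lowest is 4.8 rad/sec.

4.8 rad/sec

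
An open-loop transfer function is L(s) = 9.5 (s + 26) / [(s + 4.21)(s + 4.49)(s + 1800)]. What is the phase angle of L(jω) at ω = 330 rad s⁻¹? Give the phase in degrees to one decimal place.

-103.4 deg

∠(j330 + 26) = arctan(330/26) = 85.50°
∠(j330 + 4.21) = arctan(330/4.21) = 89.27°
∠(j330 + 4.49) = arctan(330/4.49) = 89.22°
∠(j330 + 1800) = arctan(330/1800) = 10.39°
∠L(j330) = 85.50° − (89.27° + 89.22° + 10.39°) = -103.38°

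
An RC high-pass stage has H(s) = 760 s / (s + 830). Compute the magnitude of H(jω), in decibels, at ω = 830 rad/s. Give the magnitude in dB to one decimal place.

54.6 dB

|j830| = 830
|j830 + 830| = √(830² + 830²) = 1174
|H(j830)| = 760 × 830 / 1174 = 537.4
20 log₁₀(537.4) = 54.61 dB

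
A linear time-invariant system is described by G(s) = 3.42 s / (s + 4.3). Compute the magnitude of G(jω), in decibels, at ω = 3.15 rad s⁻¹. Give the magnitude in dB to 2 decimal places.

|j3.15| = 3.15
|j3.15 + 4.3| = √(3.15² + 4.3²) = 5.33
|G(j3.15)| = 3.42 × 3.15 / 5.33 = 2.0211
20 log₁₀(2.0211) = 6.112 dB

6.11 dB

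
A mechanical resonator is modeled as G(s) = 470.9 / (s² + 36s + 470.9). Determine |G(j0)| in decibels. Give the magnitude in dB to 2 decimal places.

0.00 dB

G(0) = 470.9 / 470.9 = 1
20 log₁₀(1) = 0.000 dB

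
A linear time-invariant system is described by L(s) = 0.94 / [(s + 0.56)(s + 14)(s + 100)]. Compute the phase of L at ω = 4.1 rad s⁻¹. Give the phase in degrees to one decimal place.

∠(j4.1 + 0.56) = arctan(4.1/0.56) = 82.22°
∠(j4.1 + 14) = arctan(4.1/14) = 16.32°
∠(j4.1 + 100) = arctan(4.1/100) = 2.35°
∠L(j4.1) = − (82.22° + 16.32° + 2.35°) = -100.89°

-100.9°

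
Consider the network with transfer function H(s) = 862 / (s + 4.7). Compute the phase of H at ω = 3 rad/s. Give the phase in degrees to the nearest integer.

-33°

∠(j3 + 4.7) = arctan(3/4.7) = 32.55°
∠H(j3) = −32.55° = -32.55°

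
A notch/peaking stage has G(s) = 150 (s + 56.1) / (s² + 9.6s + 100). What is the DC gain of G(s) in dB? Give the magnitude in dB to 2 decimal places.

G(0) = 150 × 56.1 / 100 = 84.15
20 log₁₀(84.15) = 38.501 dB

38.50 dB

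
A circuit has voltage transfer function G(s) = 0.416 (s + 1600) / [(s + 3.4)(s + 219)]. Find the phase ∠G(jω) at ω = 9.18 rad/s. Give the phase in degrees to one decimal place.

-71.7 deg

∠(j9.18 + 1600) = arctan(9.18/1600) = 0.33°
∠(j9.18 + 3.4) = arctan(9.18/3.4) = 69.68°
∠(j9.18 + 219) = arctan(9.18/219) = 2.40°
∠G(j9.18) = 0.33° − (69.68° + 2.40°) = -71.75°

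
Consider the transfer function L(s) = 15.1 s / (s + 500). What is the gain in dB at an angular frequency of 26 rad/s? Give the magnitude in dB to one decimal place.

-2.1 dB

|j26| = 26
|j26 + 500| = √(26² + 500²) = 500.7
|L(j26)| = 15.1 × 26 / 500.7 = 0.78414
20 log₁₀(0.78414) = -2.11 dB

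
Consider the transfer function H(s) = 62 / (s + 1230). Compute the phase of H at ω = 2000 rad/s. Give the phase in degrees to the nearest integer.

-58°

∠(j2000 + 1230) = arctan(2000/1230) = 58.41°
∠H(j2000) = −58.41° = -58.41°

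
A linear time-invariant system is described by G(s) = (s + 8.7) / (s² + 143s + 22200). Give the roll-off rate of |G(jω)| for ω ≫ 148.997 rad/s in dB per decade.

-20 dB/decade

With 1 zero and 2 poles, the high-frequency asymptotic slope is 20 × (1 − 2) = -20 dB/decade.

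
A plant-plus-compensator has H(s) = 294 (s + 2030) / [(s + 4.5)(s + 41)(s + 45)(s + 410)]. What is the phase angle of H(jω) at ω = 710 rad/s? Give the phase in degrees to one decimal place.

-303.4°

∠(j710 + 2030) = arctan(710/2030) = 19.28°
∠(j710 + 4.5) = arctan(710/4.5) = 89.64°
∠(j710 + 41) = arctan(710/41) = 86.70°
∠(j710 + 45) = arctan(710/45) = 86.37°
∠(j710 + 410) = arctan(710/410) = 60.00°
∠H(j710) = 19.28° − (89.64° + 86.70° + 86.37° + 60.00°) = -303.42°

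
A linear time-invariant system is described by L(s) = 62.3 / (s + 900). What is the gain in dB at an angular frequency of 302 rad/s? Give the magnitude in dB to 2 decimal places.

|j302 + 900| = √(302² + 900²) = 949.3
|L(j302)| = 62.3 / 949.3 = 0.065626
20 log₁₀(0.065626) = -23.658 dB

-23.66 dB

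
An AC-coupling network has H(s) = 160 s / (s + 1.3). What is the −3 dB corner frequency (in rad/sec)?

For a single-pole high-pass, the −3 dB point is at the pole: ω = 1.3 rad/sec.

1.3 rad/sec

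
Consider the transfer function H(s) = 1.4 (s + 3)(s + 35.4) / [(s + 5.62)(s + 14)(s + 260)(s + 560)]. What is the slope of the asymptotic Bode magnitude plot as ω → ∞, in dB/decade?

-40 dB/decade

With 2 zeros and 4 poles, the high-frequency asymptotic slope is 20 × (2 − 4) = -40 dB/decade.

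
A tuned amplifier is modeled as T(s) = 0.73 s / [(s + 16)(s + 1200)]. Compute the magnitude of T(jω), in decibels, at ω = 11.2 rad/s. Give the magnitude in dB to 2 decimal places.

|j11.2| = 11.2
|j11.2 + 16| = √(11.2² + 16²) = 19.53
|j11.2 + 1200| = √(11.2² + 1200²) = 1200
|T(j11.2)| = 0.73 × 11.2 / (19.53 × 1200) = 0.00034884
20 log₁₀(0.00034884) = -69.147 dB

-69.15 dB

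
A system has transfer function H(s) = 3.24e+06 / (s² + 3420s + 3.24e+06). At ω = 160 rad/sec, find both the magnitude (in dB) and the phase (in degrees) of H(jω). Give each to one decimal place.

|H| = -0.1 dB, ∠H = -9.7°

|(j160)² + 3420(j160) + 3.24e+06| = |3.2144e+06 + j5.472e+05| = 3.261e+06
|H(j160)| = 3.24e+06 / 3.261e+06 = 0.99367
20 log₁₀(0.99367) = -0.06 dB
∠[(j160)² + 3420(j160) + 3.24e+06] = ∠[3.2144e+06 + j5.472e+05] = 9.66°
∠H(j160) = −9.66° = -9.66°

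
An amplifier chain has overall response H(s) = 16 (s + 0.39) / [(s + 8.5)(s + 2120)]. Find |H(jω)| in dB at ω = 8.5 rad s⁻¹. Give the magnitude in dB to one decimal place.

-45.4 dB

|j8.5 + 0.39| = √(8.5² + 0.39²) = 8.509
|j8.5 + 8.5| = √(8.5² + 8.5²) = 12.02
|j8.5 + 2120| = √(8.5² + 2120²) = 2120
|H(j8.5)| = 16 × 8.509 / (12.02 × 2120) = 0.0053422
20 log₁₀(0.0053422) = -45.45 dB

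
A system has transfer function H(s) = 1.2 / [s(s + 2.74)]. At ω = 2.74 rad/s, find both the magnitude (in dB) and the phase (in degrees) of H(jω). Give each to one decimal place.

|H| = -18.9 dB, ∠H = -135.0°

|j2.74 + 2.74| = √(2.74² + 2.74²) = 3.875
|j2.74| = 2.74
|H(j2.74)| = 1.2 / (3.875 × 2.74) = 0.11302
20 log₁₀(0.11302) = -18.94 dB
∠(j2.74 + 2.74) = arctan(2.74/2.74) = 45.00°
∠(j2.74) = 90.00°
∠H(j2.74) = − (45.00° + 90.00°) = -135.00°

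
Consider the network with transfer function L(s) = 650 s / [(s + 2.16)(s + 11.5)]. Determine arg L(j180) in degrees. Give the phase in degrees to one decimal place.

∠(j180) = 90.00°
∠(j180 + 2.16) = arctan(180/2.16) = 89.31°
∠(j180 + 11.5) = arctan(180/11.5) = 86.34°
∠L(j180) = 90.00° − (89.31° + 86.34°) = -85.66°

-85.7°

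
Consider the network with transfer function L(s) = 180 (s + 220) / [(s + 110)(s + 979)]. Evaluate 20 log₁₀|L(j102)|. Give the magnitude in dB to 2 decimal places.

|j102 + 220| = √(102² + 220²) = 242.5
|j102 + 110| = √(102² + 110²) = 150
|j102 + 979| = √(102² + 979²) = 984.3
|L(j102)| = 180 × 242.5 / (150 × 984.3) = 0.29561
20 log₁₀(0.29561) = -10.586 dB

-10.59 dB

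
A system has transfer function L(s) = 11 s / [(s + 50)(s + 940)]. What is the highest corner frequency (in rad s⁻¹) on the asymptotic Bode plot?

940 rad s⁻¹

Break frequencies occur at each pole and zero magnitude: 50 rad s⁻¹, 940 rad s⁻¹.
The highest is 940 rad s⁻¹.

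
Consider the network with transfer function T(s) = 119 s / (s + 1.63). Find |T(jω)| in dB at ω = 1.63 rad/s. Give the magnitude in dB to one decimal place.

38.5 dB

|j1.63| = 1.63
|j1.63 + 1.63| = √(1.63² + 1.63²) = 2.305
|T(j1.63)| = 119 × 1.63 / 2.305 = 84.146
20 log₁₀(84.146) = 38.50 dB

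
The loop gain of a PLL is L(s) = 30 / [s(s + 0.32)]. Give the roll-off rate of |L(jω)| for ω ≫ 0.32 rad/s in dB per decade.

With 0 zeros and 2 poles, the high-frequency asymptotic slope is 20 × (0 − 2) = -40 dB/decade.

-40 dB/decade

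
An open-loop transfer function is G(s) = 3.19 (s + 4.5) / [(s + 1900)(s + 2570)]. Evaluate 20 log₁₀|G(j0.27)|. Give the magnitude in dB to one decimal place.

-110.6 dB

|j0.27 + 4.5| = √(0.27² + 4.5²) = 4.508
|j0.27 + 1900| = √(0.27² + 1900²) = 1900
|j0.27 + 2570| = √(0.27² + 2570²) = 2570
|G(j0.27)| = 3.19 × 4.508 / (1900 × 2570) = 2.9451e-06
20 log₁₀(2.9451e-06) = -110.62 dB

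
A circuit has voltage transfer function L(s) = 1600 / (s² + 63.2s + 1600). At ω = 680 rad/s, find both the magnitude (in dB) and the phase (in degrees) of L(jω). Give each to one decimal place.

|(j680)² + 63.2(j680) + 1600| = |-4.608e+05 + j42976| = 4.628e+05
|L(j680)| = 1600 / 4.628e+05 = 0.0034572
20 log₁₀(0.0034572) = -49.23 dB
∠[(j680)² + 63.2(j680) + 1600] = ∠[-4.608e+05 + j42976] = 174.67°
∠L(j680) = −174.67° = -174.67°

|L| = -49.2 dB, ∠L = -174.7 deg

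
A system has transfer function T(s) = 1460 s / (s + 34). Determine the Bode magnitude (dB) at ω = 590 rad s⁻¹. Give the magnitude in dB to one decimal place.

63.3 dB

|j590| = 590
|j590 + 34| = √(590² + 34²) = 591
|T(j590)| = 1460 × 590 / 591 = 1457.6
20 log₁₀(1457.6) = 63.27 dB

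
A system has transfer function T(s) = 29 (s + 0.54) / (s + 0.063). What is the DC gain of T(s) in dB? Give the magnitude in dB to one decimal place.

47.9 dB

T(0) = 29 × 0.54 / 0.063 = 248.57
20 log₁₀(248.57) = 47.91 dB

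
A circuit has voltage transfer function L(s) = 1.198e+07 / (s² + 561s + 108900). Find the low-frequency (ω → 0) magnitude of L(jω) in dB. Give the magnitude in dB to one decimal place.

40.8 dB

L(0) = 1.198e+07 / 108900 = 110.01
20 log₁₀(110.01) = 40.83 dB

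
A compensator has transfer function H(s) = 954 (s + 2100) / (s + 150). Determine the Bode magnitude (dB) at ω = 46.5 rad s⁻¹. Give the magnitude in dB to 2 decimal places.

82.12 dB

|j46.5 + 2100| = √(46.5² + 2100²) = 2101
|j46.5 + 150| = √(46.5² + 150²) = 157
|H(j46.5)| = 954 × 2101 / 157 = 12760
20 log₁₀(12760) = 82.117 dB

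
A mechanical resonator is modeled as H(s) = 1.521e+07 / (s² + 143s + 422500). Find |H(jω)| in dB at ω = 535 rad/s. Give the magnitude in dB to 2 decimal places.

39.76 dB

|(j535)² + 143(j535) + 422500| = |1.3628e+05 + j76505| = 1.563e+05
|H(j535)| = 1.521e+07 / 1.563e+05 = 97.324
20 log₁₀(97.324) = 39.764 dB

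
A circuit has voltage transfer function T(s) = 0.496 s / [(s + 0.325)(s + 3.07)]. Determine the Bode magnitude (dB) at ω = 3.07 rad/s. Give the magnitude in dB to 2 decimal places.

|j3.07| = 3.07
|j3.07 + 0.325| = √(3.07² + 0.325²) = 3.087
|j3.07 + 3.07| = √(3.07² + 3.07²) = 4.342
|T(j3.07)| = 0.496 × 3.07 / (3.087 × 4.342) = 0.11361
20 log₁₀(0.11361) = -18.892 dB

-18.89 dB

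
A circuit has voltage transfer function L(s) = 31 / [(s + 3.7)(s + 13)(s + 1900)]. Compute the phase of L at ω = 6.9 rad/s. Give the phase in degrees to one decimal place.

-90.0 deg

∠(j6.9 + 3.7) = arctan(6.9/3.7) = 61.80°
∠(j6.9 + 13) = arctan(6.9/13) = 27.96°
∠(j6.9 + 1900) = arctan(6.9/1900) = 0.21°
∠L(j6.9) = − (61.80° + 27.96° + 0.21°) = -89.96°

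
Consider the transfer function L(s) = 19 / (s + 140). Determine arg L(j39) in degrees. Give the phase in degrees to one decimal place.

-15.6°

∠(j39 + 140) = arctan(39/140) = 15.57°
∠L(j39) = −15.57° = -15.57°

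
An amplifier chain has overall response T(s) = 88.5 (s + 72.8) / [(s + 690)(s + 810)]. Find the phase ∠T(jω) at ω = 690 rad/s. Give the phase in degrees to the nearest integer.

∠(j690 + 72.8) = arctan(690/72.8) = 83.98°
∠(j690 + 690) = arctan(690/690) = 45.00°
∠(j690 + 810) = arctan(690/810) = 40.43°
∠T(j690) = 83.98° − (45.00° + 40.43°) = -1.45°

-1°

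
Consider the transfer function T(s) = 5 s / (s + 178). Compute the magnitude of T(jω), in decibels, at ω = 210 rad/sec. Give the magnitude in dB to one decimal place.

11.6 dB

|j210| = 210
|j210 + 178| = √(210² + 178²) = 275.3
|T(j210)| = 5 × 210 / 275.3 = 3.8142
20 log₁₀(3.8142) = 11.63 dB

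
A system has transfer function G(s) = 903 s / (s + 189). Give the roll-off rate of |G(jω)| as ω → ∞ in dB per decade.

With 1 zero and 1 pole, the high-frequency asymptotic slope is 20 × (1 − 1) = 0 dB/decade.

0 dB/decade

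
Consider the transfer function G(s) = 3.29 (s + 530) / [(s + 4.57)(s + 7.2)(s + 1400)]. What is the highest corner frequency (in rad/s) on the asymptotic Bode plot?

Break frequencies occur at each pole and zero magnitude: 4.57 rad/s, 7.2 rad/s, 530 rad/s, 1400 rad/s.
The highest is 1400 rad/s.

1400 rad/s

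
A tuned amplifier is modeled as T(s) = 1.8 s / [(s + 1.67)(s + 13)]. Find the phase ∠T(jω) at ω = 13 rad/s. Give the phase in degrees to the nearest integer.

∠(j13) = 90.00°
∠(j13 + 1.67) = arctan(13/1.67) = 82.68°
∠(j13 + 13) = arctan(13/13) = 45.00°
∠T(j13) = 90.00° − (82.68° + 45.00°) = -37.68°

-38 deg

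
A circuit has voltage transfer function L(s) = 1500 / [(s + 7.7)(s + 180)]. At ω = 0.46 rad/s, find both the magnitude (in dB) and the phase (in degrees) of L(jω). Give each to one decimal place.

|L| = 0.7 dB, ∠L = -3.6 deg

|j0.46 + 7.7| = √(0.46² + 7.7²) = 7.714
|j0.46 + 180| = √(0.46² + 180²) = 180
|L(j0.46)| = 1500 / (7.714 × 180) = 1.0803
20 log₁₀(1.0803) = 0.67 dB
∠(j0.46 + 7.7) = arctan(0.46/7.7) = 3.42°
∠(j0.46 + 180) = arctan(0.46/180) = 0.15°
∠L(j0.46) = − (3.42° + 0.15°) = -3.57°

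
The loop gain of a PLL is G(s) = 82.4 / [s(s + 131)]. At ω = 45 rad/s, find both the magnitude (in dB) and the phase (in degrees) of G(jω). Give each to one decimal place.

|j45 + 131| = √(45² + 131²) = 138.5
|j45| = 45
|G(j45)| = 82.4 / (138.5 × 45) = 0.01322
20 log₁₀(0.01322) = -37.58 dB
∠(j45 + 131) = arctan(45/131) = 18.96°
∠(j45) = 90.00°
∠G(j45) = − (18.96° + 90.00°) = -108.96°

|G| = -37.6 dB, ∠G = -109.0°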